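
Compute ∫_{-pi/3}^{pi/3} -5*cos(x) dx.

An antiderivative is F(x) = -5*sin(x).
Then F(pi/3) - F(-pi/3) = (-5*sqrt(3)/2) - (5*sqrt(3)/2) = -5*sqrt(3).

-5*sqrt(3)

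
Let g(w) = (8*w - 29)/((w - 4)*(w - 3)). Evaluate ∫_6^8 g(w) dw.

Factor the denominator: w**2 - 7*w + 12 = (w - 3)(w - 4).
Partial fractions: (8*w - 29)/((w - 4)*(w - 3)) = 5/(w - 3) + 3/(w - 4).
An antiderivative is F(w) = 3*log(w - 4) + 5*log(w - 3).
Then F(8) - F(6) = (6*log(2) + 5*log(5)) - (3*log(2) + 5*log(3)) = -5*log(3) + 3*log(2) + 5*log(5).

-5*log(3) + 3*log(2) + 5*log(5)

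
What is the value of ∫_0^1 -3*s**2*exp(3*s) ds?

Integrate by parts twice (u = s^2, dv = -3*exp(3*s) ds).
An antiderivative is F(s) = (-9*s**2 + 6*s - 2)*exp(3*s)/9.
Then F(1) - F(0) = (-5*exp(3)/9) - (-2/9) = 2/9 - 5*exp(3)/9.

2/9 - 5*exp(3)/9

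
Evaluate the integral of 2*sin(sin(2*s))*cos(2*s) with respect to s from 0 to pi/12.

1 - cos(1/2)

Let u = sin(2*s), so du = 2*cos(2*s) ds. When s = 0, u = 0; when s = pi/12, u = 1/2.
The integral becomes ∫ sin(u) du from 0 to 1/2, with antiderivative -cos(u).
Back in s: F(s) = -cos(sin(2*s)).
Then F(pi/12) - F(0) = (-cos(1/2)) - (-1) = 1 - cos(1/2).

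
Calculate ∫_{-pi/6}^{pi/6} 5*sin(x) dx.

0

An antiderivative is F(x) = -5*cos(x).
Then F(pi/6) - F(-pi/6) = (-5*sqrt(3)/2) - (-5*sqrt(3)/2) = 0.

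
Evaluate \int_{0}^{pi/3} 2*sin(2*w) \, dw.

An antiderivative is F(w) = -cos(2*w).
Then F(pi/3) - F(0) = (1/2) - (-1) = 3/2.

3/2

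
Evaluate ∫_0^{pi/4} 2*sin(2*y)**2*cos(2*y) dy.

1/3

Let u = sin(2*y), so du = 2*cos(2*y) dy. When y = 0, u = 0; when y = pi/4, u = 1.
The integral becomes ∫ u**2 du from 0 to 1, with antiderivative u**3/3.
Back in y: F(y) = sin(2*y)**3/3.
Then F(pi/4) - F(0) = (1/3) - (0) = 1/3.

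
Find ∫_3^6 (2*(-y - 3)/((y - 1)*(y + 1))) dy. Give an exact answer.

Factor the denominator: y**2 - 1 = (y + 1)(y - 1).
Partial fractions: 2*(-y - 3)/((y - 1)*(y + 1)) = 2/(y + 1) - 4/(y - 1).
An antiderivative is F(y) = -4*log(y - 1) + 2*log(y + 1).
Then F(6) - F(3) = (-4*log(5) + 2*log(7)) - (0) = -4*log(5) + 2*log(7).

-4*log(5) + 2*log(7)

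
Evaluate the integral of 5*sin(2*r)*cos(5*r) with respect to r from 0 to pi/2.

Use the identity sin(2*r)cos(5*r) = [sin(7*r) + sin(-3*r)]/2.
An antiderivative is F(r) = 5*cos(3*r)/6 - 5*cos(7*r)/14.
Then F(pi/2) - F(0) = (0) - (10/21) = -10/21.

-10/21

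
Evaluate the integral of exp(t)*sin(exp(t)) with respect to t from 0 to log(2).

-cos(2) + cos(1)

Let u = exp(t), so du = exp(t) dt. When t = 0, u = 1; when t = log(2), u = 2.
The integral becomes ∫ sin(u) du from 1 to 2, with antiderivative -cos(u).
Back in t: F(t) = -cos(exp(t)).
Then F(log(2)) - F(0) = (-cos(2)) - (-cos(1)) = -cos(2) + cos(1).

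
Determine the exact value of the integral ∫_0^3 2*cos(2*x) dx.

Let u = 2*x, so du = 2 dx. When x = 0, u = 0; when x = 3, u = 6.
The integral becomes ∫ cos(u) du from 0 to 6, with antiderivative sin(u).
Back in x: F(x) = sin(2*x).
Then F(3) - F(0) = (sin(6)) - (0) = sin(6).

sin(6)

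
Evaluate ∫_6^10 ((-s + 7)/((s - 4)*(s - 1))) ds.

log(25/27)

Factor the denominator: s**2 - 5*s + 4 = (s - 1)(s - 4).
Partial fractions: (-s + 7)/((s - 4)*(s - 1)) = -2/(s - 1) + 1/(s - 4).
An antiderivative is F(s) = log(s - 4) - 2*log(s - 1).
Then F(10) - F(6) = (log(2/27)) - (log(2/25)) = log(25/27).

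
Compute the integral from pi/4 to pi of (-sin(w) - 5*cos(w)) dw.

-1 + 2*sqrt(2)

An antiderivative is F(w) = -5*sin(w) + cos(w).
Then F(pi) - F(pi/4) = (-1) - (-2*sqrt(2)) = -1 + 2*sqrt(2).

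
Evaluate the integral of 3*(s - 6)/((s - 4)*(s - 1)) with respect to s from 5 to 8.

-14*log(2) + 5*log(7)

Factor the denominator: s**2 - 5*s + 4 = (s - 1)(s - 4).
Partial fractions: 3*(s - 6)/((s - 4)*(s - 1)) = 5/(s - 1) - 2/(s - 4).
An antiderivative is F(s) = -2*log(s - 4) + 5*log(s - 1).
Then F(8) - F(5) = (-4*log(2) + 5*log(7)) - (10*log(2)) = -14*log(2) + 5*log(7).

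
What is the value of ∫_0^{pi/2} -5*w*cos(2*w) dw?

Integrate by parts once (u = w, dv = -5*cos(2*w) dw).
An antiderivative is F(w) = -5*w*sin(2*w)/2 - 5*cos(2*w)/4.
Then F(pi/2) - F(0) = (5/4) - (-5/4) = 5/2.

5/2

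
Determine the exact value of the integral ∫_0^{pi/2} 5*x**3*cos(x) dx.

-15*pi + 5*pi**3/8 + 30

Integrate by parts 3 times (u = x^3, dv = 5*cos(x) dx).
An antiderivative is F(x) = 5*x**3*sin(x) + 15*x**2*cos(x) - 30*x*sin(x) - 30*cos(x).
Then F(pi/2) - F(0) = (5*pi*(-24 + pi**2)/8) - (-30) = -15*pi + 5*pi**3/8 + 30.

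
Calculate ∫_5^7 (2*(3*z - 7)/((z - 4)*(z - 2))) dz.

Factor the denominator: z**2 - 6*z + 8 = (z - 2)(z - 4).
Partial fractions: 2*(3*z - 7)/((z - 4)*(z - 2)) = 1/(z - 2) + 5/(z - 4).
An antiderivative is F(z) = 5*log(z - 4) + log(z - 2).
Then F(7) - F(5) = (log(5) + 5*log(3)) - (log(3)) = log(5) + 4*log(3).

log(5) + 4*log(3)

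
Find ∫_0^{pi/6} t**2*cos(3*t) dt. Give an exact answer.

-2/27 + pi**2/108

Integrate by parts twice (u = t^2, dv = cos(3*t) dt).
An antiderivative is F(t) = t**2*sin(3*t)/3 + 2*t*cos(3*t)/9 - 2*sin(3*t)/27.
Then F(pi/6) - F(0) = (-2/27 + pi**2/108) - (0) = -2/27 + pi**2/108.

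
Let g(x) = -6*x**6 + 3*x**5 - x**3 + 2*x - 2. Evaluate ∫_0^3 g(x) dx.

By the power rule, an antiderivative is F(x) = -6*x**7/7 + x**6/2 - x**4/4 + x**2 - 2*x.
Then F(3) - F(0) = (-42765/28) - (0) = -42765/28.

-42765/28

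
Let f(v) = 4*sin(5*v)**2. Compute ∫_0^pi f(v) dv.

2*pi

Use the identity sin^2(5*v) = (1 - cos(10*v))/2.
An antiderivative is F(v) = 2*v - sin(10*v)/5.
Then F(pi) - F(0) = (2*pi) - (0) = 2*pi.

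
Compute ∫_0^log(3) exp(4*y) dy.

Let u = exp(y), so du = exp(y) dy. When y = 0, u = 1; when y = log(3), u = 3.
The integral becomes ∫ u**3 du from 1 to 3, with antiderivative u**4/4.
Back in y: F(y) = exp(4*y)/4.
Then F(log(3)) - F(0) = (81/4) - (1/4) = 20.

20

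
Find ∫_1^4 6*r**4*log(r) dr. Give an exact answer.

-6138/25 + 12288*log(2)/5

Integrate by parts once (u = ln r, dv = 6*r**4 dr).
An antiderivative is F(r) = 6*r**5*(5*log(r) - 1)/25.
Then F(4) - F(1) = (-6144/25 + 12288*log(2)/5) - (-6/25) = -6138/25 + 12288*log(2)/5.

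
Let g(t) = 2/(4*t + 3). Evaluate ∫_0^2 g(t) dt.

An antiderivative is F(t) = log(4*t + 3)/2.
Then F(2) - F(0) = (log(11)/2) - (log(3)/2) = -log(3)/2 + log(11)/2.

-log(3)/2 + log(11)/2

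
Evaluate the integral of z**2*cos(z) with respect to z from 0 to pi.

-2*pi

Integrate by parts twice (u = z^2, dv = cos(z) dz).
An antiderivative is F(z) = z**2*sin(z) + 2*z*cos(z) - 2*sin(z).
Then F(pi) - F(0) = (-2*pi) - (0) = -2*pi.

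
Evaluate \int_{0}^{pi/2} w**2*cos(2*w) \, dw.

-pi/4

Integrate by parts twice (u = w^2, dv = cos(2*w) dw).
An antiderivative is F(w) = w**2*sin(2*w)/2 + w*cos(2*w)/2 - sin(2*w)/4.
Then F(pi/2) - F(0) = (-pi/4) - (0) = -pi/4.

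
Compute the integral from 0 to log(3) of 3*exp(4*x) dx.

60

Let u = exp(x), so du = exp(x) dx. When x = 0, u = 1; when x = log(3), u = 3.
The integral becomes 3·∫ u**3 du from 1 to 3, with antiderivative 3*u**4/4.
Back in x: F(x) = 3*exp(4*x)/4.
Then F(log(3)) - F(0) = (243/4) - (3/4) = 60.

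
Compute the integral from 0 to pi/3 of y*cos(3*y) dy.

-2/9

Integrate by parts once (u = y, dv = cos(3*y) dy).
An antiderivative is F(y) = y*sin(3*y)/3 + cos(3*y)/9.
Then F(pi/3) - F(0) = (-1/9) - (1/9) = -2/9.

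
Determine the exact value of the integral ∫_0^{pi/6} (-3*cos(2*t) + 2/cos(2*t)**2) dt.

sqrt(3)/4

An antiderivative is F(t) = -3*sin(2*t)/2 + tan(2*t).
Then F(pi/6) - F(0) = (sqrt(3)/4) - (0) = sqrt(3)/4.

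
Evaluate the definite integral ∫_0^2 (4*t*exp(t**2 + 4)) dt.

Let u = t**2 + 4, so du = 2*t dt. When t = 0, u = 4; when t = 2, u = 8.
The integral becomes 2·∫ exp(u) du from 4 to 8, with antiderivative 2*exp(u).
Back in t: F(t) = 2*exp(t**2 + 4).
Then F(2) - F(0) = (2*exp(8)) - (2*exp(4)) = -2*(1 - exp(4))*exp(4).

-2*(1 - exp(4))*exp(4)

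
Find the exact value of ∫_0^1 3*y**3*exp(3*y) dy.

2/9 + 4*exp(3)/9

Integrate by parts 3 times (u = y^3, dv = 3*exp(3*y) dy).
An antiderivative is F(y) = (9*y**3 - 9*y**2 + 6*y - 2)*exp(3*y)/9.
Then F(1) - F(0) = (4*exp(3)/9) - (-2/9) = 2/9 + 4*exp(3)/9.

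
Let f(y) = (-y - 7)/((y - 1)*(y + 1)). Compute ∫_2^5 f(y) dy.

-log(32)

Factor the denominator: y**2 - 1 = (y + 1)(y - 1).
Partial fractions: (-y - 7)/((y - 1)*(y + 1)) = 3/(y + 1) - 4/(y - 1).
An antiderivative is F(y) = -4*log(y - 1) + 3*log(y + 1).
Then F(5) - F(2) = (log(27/32)) - (log(27)) = -log(32).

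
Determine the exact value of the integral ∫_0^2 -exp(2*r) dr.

1/2 - exp(4)/2

An antiderivative is F(r) = -exp(2*r)/2.
Then F(2) - F(0) = (-exp(4)/2) - (-1/2) = 1/2 - exp(4)/2.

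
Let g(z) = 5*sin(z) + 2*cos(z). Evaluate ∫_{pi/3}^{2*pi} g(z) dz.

An antiderivative is F(z) = 2*sin(z) - 5*cos(z).
Then F(2*pi) - F(pi/3) = (-5) - (-5/2 + sqrt(3)) = -5/2 - sqrt(3).

-5/2 - sqrt(3)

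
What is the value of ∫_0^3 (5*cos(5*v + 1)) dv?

Let u = 5*v + 1, so du = 5 dv. When v = 0, u = 1; when v = 3, u = 16.
The integral becomes ∫ cos(u) du from 1 to 16, with antiderivative sin(u).
Back in v: F(v) = sin(5*v + 1).
Then F(3) - F(0) = (sin(16)) - (sin(1)) = -sin(1) + sin(16).

-sin(1) + sin(16)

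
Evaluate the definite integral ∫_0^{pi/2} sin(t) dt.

1

An antiderivative is F(t) = -cos(t).
Then F(pi/2) - F(0) = (0) - (-1) = 1.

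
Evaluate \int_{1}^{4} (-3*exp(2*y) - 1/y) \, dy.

-3*exp(8)/2 - log(4) + 3*exp(2)/2

An antiderivative is F(y) = -3*exp(2*y)/2 - log(y).
Then F(4) - F(1) = (-3*exp(8)/2 - log(4)) - (-3*exp(2)/2) = -3*exp(8)/2 - log(4) + 3*exp(2)/2.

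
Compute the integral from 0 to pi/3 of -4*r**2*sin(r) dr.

Integrate by parts twice (u = r^2, dv = -4*sin(r) dr).
An antiderivative is F(r) = 4*r**2*cos(r) - 8*r*sin(r) - 8*cos(r).
Then F(pi/3) - F(0) = (-4*sqrt(3)*pi/3 - 4 + 2*pi**2/9) - (-8) = -4*sqrt(3)*pi/3 + 2*pi**2/9 + 4.

-4*sqrt(3)*pi/3 + 2*pi**2/9 + 4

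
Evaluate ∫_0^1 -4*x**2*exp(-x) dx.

-8 + 20*exp(-1)

Integrate by parts twice (u = x^2, dv = -4*exp(-x) dx).
An antiderivative is F(x) = (4*x**2 + 8*x + 8)*exp(-x).
Then F(1) - F(0) = (20*exp(-1)) - (8) = -8 + 20*exp(-1).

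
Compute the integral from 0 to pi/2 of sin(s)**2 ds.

pi/4

Use the identity sin^2(s) = (1 - cos(2*s))/2.
An antiderivative is F(s) = s/2 - sin(2*s)/4.
Then F(pi/2) - F(0) = (pi/4) - (0) = pi/4.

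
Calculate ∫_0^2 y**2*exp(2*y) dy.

Integrate by parts twice (u = y^2, dv = exp(2*y) dy).
An antiderivative is F(y) = (2*y**2 - 2*y + 1)*exp(2*y)/4.
Then F(2) - F(0) = (5*exp(4)/4) - (1/4) = -1/4 + 5*exp(4)/4.

-1/4 + 5*exp(4)/4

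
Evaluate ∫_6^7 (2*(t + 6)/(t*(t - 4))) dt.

-3*log(7) - 2*log(2) + 8*log(3)

Factor the denominator: t**2 - 4*t = t(t - 4).
Partial fractions: 2*(t + 6)/(t*(t - 4)) = -3/t + 5/(t - 4).
An antiderivative is F(t) = -3*log(t) + 5*log(t - 4).
Then F(7) - F(6) = (-3*log(7) + 5*log(3)) - (log(4/27)) = -3*log(7) - 2*log(2) + 8*log(3).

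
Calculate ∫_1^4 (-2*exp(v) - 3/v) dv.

-2*exp(4) - 6*log(2) + 2*exp(1)

An antiderivative is F(v) = -2*exp(v) - 3*log(v).
Then F(4) - F(1) = (-2*exp(4) - log(64)) - (-2*exp(1)) = -2*exp(4) - 6*log(2) + 2*exp(1).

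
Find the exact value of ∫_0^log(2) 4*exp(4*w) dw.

Let u = exp(w), so du = exp(w) dw. When w = 0, u = 1; when w = log(2), u = 2.
The integral becomes 4·∫ u**3 du from 1 to 2, with antiderivative u**4.
Back in w: F(w) = exp(4*w).
Then F(log(2)) - F(0) = (16) - (1) = 15.

15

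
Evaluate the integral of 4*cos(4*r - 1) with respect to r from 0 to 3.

sin(11) + sin(1)

Let u = 4*r - 1, so du = 4 dr. When r = 0, u = -1; when r = 3, u = 11.
The integral becomes ∫ cos(u) du from -1 to 11, with antiderivative sin(u).
Back in r: F(r) = sin(4*r - 1).
Then F(3) - F(0) = (sin(11)) - (-sin(1)) = sin(11) + sin(1).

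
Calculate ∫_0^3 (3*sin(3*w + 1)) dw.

Let u = 3*w + 1, so du = 3 dw. When w = 0, u = 1; when w = 3, u = 10.
The integral becomes ∫ sin(u) du from 1 to 10, with antiderivative -cos(u).
Back in w: F(w) = -cos(3*w + 1).
Then F(3) - F(0) = (-cos(10)) - (-cos(1)) = cos(1) - cos(10).

cos(1) - cos(10)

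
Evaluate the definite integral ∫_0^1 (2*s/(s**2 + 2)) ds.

log(3/2)

Let u = s**2 + 2, so du = 2*s ds. When s = 0, u = 2; when s = 1, u = 3.
The integral becomes ∫ 1/u du from 2 to 3, with antiderivative log(u).
Back in s: F(s) = log(s**2 + 2).
Then F(1) - F(0) = (log(3)) - (log(2)) = log(3/2).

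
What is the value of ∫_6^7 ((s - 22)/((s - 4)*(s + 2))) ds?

-9*log(2) + 5*log(3)

Factor the denominator: s**2 - 2*s - 8 = (s + 2)(s - 4).
Partial fractions: (s - 22)/((s - 4)*(s + 2)) = 4/(s + 2) - 3/(s - 4).
An antiderivative is F(s) = -3*log(s - 4) + 4*log(s + 2).
Then F(7) - F(6) = (5*log(3)) - (9*log(2)) = -9*log(2) + 5*log(3).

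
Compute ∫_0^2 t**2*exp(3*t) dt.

-2/27 + 26*exp(6)/27

Integrate by parts twice (u = t^2, dv = exp(3*t) dt).
An antiderivative is F(t) = (9*t**2 - 6*t + 2)*exp(3*t)/27.
Then F(2) - F(0) = (26*exp(6)/27) - (2/27) = -2/27 + 26*exp(6)/27.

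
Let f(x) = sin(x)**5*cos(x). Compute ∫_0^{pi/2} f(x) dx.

1/6

Let u = sin(x), so du = cos(x) dx. When x = 0, u = 0; when x = pi/2, u = 1.
The integral becomes ∫ u**5 du from 0 to 1, with antiderivative u**6/6.
Back in x: F(x) = sin(x)**6/6.
Then F(pi/2) - F(0) = (1/6) - (0) = 1/6.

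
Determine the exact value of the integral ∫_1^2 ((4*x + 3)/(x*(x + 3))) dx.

Factor the denominator: x**2 + 3*x = (x + 3)x.
Partial fractions: (4*x + 3)/(x*(x + 3)) = 3/(x + 3) + 1/x.
An antiderivative is F(x) = log(x) + 3*log(x + 3).
Then F(2) - F(1) = (log(2) + 3*log(5)) - (log(64)) = -5*log(2) + 3*log(5).

-5*log(2) + 3*log(5)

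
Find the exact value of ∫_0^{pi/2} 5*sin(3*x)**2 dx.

5*pi/4

Use the identity sin^2(3*x) = (1 - cos(6*x))/2.
An antiderivative is F(x) = 5*x/2 - 5*sin(6*x)/12.
Then F(pi/2) - F(0) = (5*pi/4) - (0) = 5*pi/4.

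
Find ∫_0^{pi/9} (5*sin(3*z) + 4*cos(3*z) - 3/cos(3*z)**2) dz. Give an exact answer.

An antiderivative is F(z) = 4*sin(3*z)/3 - 5*cos(3*z)/3 - tan(3*z).
Then F(pi/9) - F(0) = (-5/6 - sqrt(3)/3) - (-5/3) = 5/6 - sqrt(3)/3.

5/6 - sqrt(3)/3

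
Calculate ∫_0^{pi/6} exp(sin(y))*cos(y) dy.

-1 + exp(1/2)

Let u = sin(y), so du = cos(y) dy. When y = 0, u = 0; when y = pi/6, u = 1/2.
The integral becomes ∫ exp(u) du from 0 to 1/2, with antiderivative exp(u).
Back in y: F(y) = exp(sin(y)).
Then F(pi/6) - F(0) = (exp(1/2)) - (1) = -1 + exp(1/2).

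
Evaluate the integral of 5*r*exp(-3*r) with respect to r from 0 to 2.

5/9 - 35*exp(-6)/9

Integrate by parts once (u = r, dv = 5*exp(-3*r) dr).
An antiderivative is F(r) = (-15*r - 5)*exp(-3*r)/9.
Then F(2) - F(0) = (-35*exp(-6)/9) - (-5/9) = 5/9 - 35*exp(-6)/9.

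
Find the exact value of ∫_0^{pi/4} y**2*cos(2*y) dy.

-1/4 + pi**2/32

Integrate by parts twice (u = y^2, dv = cos(2*y) dy).
An antiderivative is F(y) = y**2*sin(2*y)/2 + y*cos(2*y)/2 - sin(2*y)/4.
Then F(pi/4) - F(0) = (-1/4 + pi**2/32) - (0) = -1/4 + pi**2/32.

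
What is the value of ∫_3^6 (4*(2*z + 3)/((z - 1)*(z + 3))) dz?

Factor the denominator: z**2 + 2*z - 3 = (z + 3)(z - 1).
Partial fractions: 4*(2*z + 3)/((z - 1)*(z + 3)) = 3/(z + 3) + 5/(z - 1).
An antiderivative is F(z) = 5*log(z - 1) + 3*log(z + 3).
Then F(6) - F(3) = (6*log(3) + 5*log(5)) - (3*log(3) + 8*log(2)) = -8*log(2) + 3*log(3) + 5*log(5).

-8*log(2) + 3*log(3) + 5*log(5)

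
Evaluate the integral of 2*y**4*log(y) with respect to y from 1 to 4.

Integrate by parts once (u = ln y, dv = 2*y**4 dy).
An antiderivative is F(y) = 2*y**5*(5*log(y) - 1)/25.
Then F(4) - F(1) = (-2048/25 + 4096*log(2)/5) - (-2/25) = -2046/25 + 4096*log(2)/5.

-2046/25 + 4096*log(2)/5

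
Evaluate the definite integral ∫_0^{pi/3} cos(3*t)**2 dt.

Use the identity cos^2(3*t) = (1 + cos(6*t))/2.
An antiderivative is F(t) = t/2 + sin(6*t)/12.
Then F(pi/3) - F(0) = (pi/6) - (0) = pi/6.

pi/6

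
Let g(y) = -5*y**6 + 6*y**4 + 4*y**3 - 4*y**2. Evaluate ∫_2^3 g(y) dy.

By the power rule, an antiderivative is F(y) = -5*y**7/7 + 6*y**5/5 + y**4 - 4*y**3/3.
Then F(3) - F(2) = (-42894/35) - (-5008/105) = -123674/105.

-123674/105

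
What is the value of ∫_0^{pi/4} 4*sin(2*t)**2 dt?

pi/2

Use the identity sin^2(2*t) = (1 - cos(4*t))/2.
An antiderivative is F(t) = 2*t - sin(4*t)/2.
Then F(pi/4) - F(0) = (pi/2) - (0) = pi/2.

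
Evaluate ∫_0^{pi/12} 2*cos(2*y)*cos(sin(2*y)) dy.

Let u = sin(2*y), so du = 2*cos(2*y) dy. When y = 0, u = 0; when y = pi/12, u = 1/2.
The integral becomes ∫ cos(u) du from 0 to 1/2, with antiderivative sin(u).
Back in y: F(y) = sin(sin(2*y)).
Then F(pi/12) - F(0) = (sin(1/2)) - (0) = sin(1/2).

sin(1/2)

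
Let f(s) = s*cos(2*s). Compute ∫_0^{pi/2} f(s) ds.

-1/2

Integrate by parts once (u = s, dv = cos(2*s) ds).
An antiderivative is F(s) = s*sin(2*s)/2 + cos(2*s)/4.
Then F(pi/2) - F(0) = (-1/4) - (1/4) = -1/2.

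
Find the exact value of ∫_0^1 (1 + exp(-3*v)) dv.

4/3 - exp(-3)/3

An antiderivative is F(v) = v - exp(-3*v)/3.
Then F(1) - F(0) = (1 - exp(-3)/3) - (-1/3) = 4/3 - exp(-3)/3.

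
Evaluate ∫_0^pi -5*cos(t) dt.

An antiderivative is F(t) = -5*sin(t).
Then F(pi) - F(0) = (0) - (0) = 0.

0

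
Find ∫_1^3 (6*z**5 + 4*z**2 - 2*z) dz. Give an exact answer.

By the power rule, an antiderivative is F(z) = z**6 + 4*z**3/3 - z**2.
Then F(3) - F(1) = (756) - (4/3) = 2264/3.

2264/3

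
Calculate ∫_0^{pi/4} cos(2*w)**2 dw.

pi/8

Use the identity cos^2(2*w) = (1 + cos(4*w))/2.
An antiderivative is F(w) = w/2 + sin(4*w)/8.
Then F(pi/4) - F(0) = (pi/8) - (0) = pi/8.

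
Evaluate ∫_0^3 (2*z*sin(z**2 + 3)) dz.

Let u = z**2 + 3, so du = 2*z dz. When z = 0, u = 3; when z = 3, u = 12.
The integral becomes ∫ sin(u) du from 3 to 12, with antiderivative -cos(u).
Back in z: F(z) = -cos(z**2 + 3).
Then F(3) - F(0) = (-cos(12)) - (-cos(3)) = cos(3) - cos(12).

cos(3) - cos(12)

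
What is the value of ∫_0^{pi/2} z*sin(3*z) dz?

Integrate by parts once (u = z, dv = sin(3*z) dz).
An antiderivative is F(z) = -z*cos(3*z)/3 + sin(3*z)/9.
Then F(pi/2) - F(0) = (-1/9) - (0) = -1/9.

-1/9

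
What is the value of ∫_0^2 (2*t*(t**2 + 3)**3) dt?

Let u = t**2 + 3, so du = 2*t dt. When t = 0, u = 3; when t = 2, u = 7.
The integral becomes ∫ u**3 du from 3 to 7, with antiderivative u**4/4.
Back in t: F(t) = (t**2 + 3)**4/4.
Then F(2) - F(0) = (2401/4) - (81/4) = 580.

580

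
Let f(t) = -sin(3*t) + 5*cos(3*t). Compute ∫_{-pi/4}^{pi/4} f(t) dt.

5*sqrt(2)/3

An antiderivative is F(t) = 5*sin(3*t)/3 + cos(3*t)/3.
Then F(pi/4) - F(-pi/4) = (2*sqrt(2)/3) - (-sqrt(2)) = 5*sqrt(2)/3.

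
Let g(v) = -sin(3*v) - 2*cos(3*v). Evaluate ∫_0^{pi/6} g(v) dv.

An antiderivative is F(v) = -2*sin(3*v)/3 + cos(3*v)/3.
Then F(pi/6) - F(0) = (-2/3) - (1/3) = -1.

-1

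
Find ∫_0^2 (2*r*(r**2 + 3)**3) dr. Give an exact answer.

Let u = r**2 + 3, so du = 2*r dr. When r = 0, u = 3; when r = 2, u = 7.
The integral becomes ∫ u**3 du from 3 to 7, with antiderivative u**4/4.
Back in r: F(r) = (r**2 + 3)**4/4.
Then F(2) - F(0) = (2401/4) - (81/4) = 580.

580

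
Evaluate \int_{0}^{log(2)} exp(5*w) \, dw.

31/5

Let u = exp(w), so du = exp(w) dw. When w = 0, u = 1; when w = log(2), u = 2.
The integral becomes ∫ u**4 du from 1 to 2, with antiderivative u**5/5.
Back in w: F(w) = exp(5*w)/5.
Then F(log(2)) - F(0) = (32/5) - (1/5) = 31/5.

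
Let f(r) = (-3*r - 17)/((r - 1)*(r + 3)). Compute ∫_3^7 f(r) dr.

Factor the denominator: r**2 + 2*r - 3 = (r + 3)(r - 1).
Partial fractions: (-3*r - 17)/((r - 1)*(r + 3)) = 2/(r + 3) - 5/(r - 1).
An antiderivative is F(r) = -5*log(r - 1) + 2*log(r + 3).
Then F(7) - F(3) = (-5*log(3) - 3*log(2) + 2*log(5)) - (log(9/8)) = -7*log(3) + 2*log(5).

-7*log(3) + 2*log(5)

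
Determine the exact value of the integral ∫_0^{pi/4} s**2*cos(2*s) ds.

-1/4 + pi**2/32

Integrate by parts twice (u = s^2, dv = cos(2*s) ds).
An antiderivative is F(s) = s**2*sin(2*s)/2 + s*cos(2*s)/2 - sin(2*s)/4.
Then F(pi/4) - F(0) = (-1/4 + pi**2/32) - (0) = -1/4 + pi**2/32.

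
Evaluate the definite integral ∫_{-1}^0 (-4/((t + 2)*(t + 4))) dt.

log(4/9)

Factor the denominator: t**2 + 6*t + 8 = (t + 4)(t + 2).
Partial fractions: -4/((t + 2)*(t + 4)) = 2/(t + 4) - 2/(t + 2).
An antiderivative is F(t) = -2*log(t + 2) + 2*log(t + 4).
Then F(0) - F(-1) = (log(4)) - (log(9)) = log(4/9).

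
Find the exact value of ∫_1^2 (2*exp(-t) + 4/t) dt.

-2*exp(-2) + 2*exp(-1) + 4*log(2)

An antiderivative is F(t) = 4*log(t) - 2*exp(-t).
Then F(2) - F(1) = (-2*exp(-2) + 4*log(2)) - (-2*exp(-1)) = -2*exp(-2) + 2*exp(-1) + 4*log(2).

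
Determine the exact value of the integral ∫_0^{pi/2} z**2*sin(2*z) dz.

Integrate by parts twice (u = z^2, dv = sin(2*z) dz).
An antiderivative is F(z) = -z**2*cos(2*z)/2 + z*sin(2*z)/2 + cos(2*z)/4.
Then F(pi/2) - F(0) = (-1/4 + pi**2/8) - (1/4) = -1/2 + pi**2/8.

-1/2 + pi**2/8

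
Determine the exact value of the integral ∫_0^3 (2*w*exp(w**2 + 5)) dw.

-exp(5) + exp(14)

Let u = w**2 + 5, so du = 2*w dw. When w = 0, u = 5; when w = 3, u = 14.
The integral becomes ∫ exp(u) du from 5 to 14, with antiderivative exp(u).
Back in w: F(w) = exp(w**2 + 5).
Then F(3) - F(0) = (exp(14)) - (exp(5)) = -exp(5) + exp(14).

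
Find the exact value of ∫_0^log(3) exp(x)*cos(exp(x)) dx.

Let u = exp(x), so du = exp(x) dx. When x = 0, u = 1; when x = log(3), u = 3.
The integral becomes ∫ cos(u) du from 1 to 3, with antiderivative sin(u).
Back in x: F(x) = sin(exp(x)).
Then F(log(3)) - F(0) = (sin(3)) - (sin(1)) = -sin(1) + sin(3).

-sin(1) + sin(3)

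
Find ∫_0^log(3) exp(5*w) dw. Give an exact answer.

Let u = exp(w), so du = exp(w) dw. When w = 0, u = 1; when w = log(3), u = 3.
The integral becomes ∫ u**4 du from 1 to 3, with antiderivative u**5/5.
Back in w: F(w) = exp(5*w)/5.
Then F(log(3)) - F(0) = (243/5) - (1/5) = 242/5.

242/5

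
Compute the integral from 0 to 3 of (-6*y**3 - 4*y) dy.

-279/2

By the power rule, an antiderivative is F(y) = -3*y**4/2 - 2*y**2.
Then F(3) - F(0) = (-279/2) - (0) = -279/2.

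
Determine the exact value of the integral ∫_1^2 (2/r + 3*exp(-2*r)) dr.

-3*exp(-4)/2 + 3*exp(-2)/2 + 2*log(2)

An antiderivative is F(r) = 2*log(r) - 3*exp(-2*r)/2.
Then F(2) - F(1) = (-3*exp(-4)/2 + 2*log(2)) - (-3*exp(-2)/2) = -3*exp(-4)/2 + 3*exp(-2)/2 + 2*log(2).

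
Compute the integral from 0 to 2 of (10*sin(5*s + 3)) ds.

2*cos(3) - 2*cos(13)

Let u = 5*s + 3, so du = 5 ds. When s = 0, u = 3; when s = 2, u = 13.
The integral becomes 2·∫ sin(u) du from 3 to 13, with antiderivative -2*cos(u).
Back in s: F(s) = -2*cos(5*s + 3).
Then F(2) - F(0) = (-2*cos(13)) - (-2*cos(3)) = 2*cos(3) - 2*cos(13).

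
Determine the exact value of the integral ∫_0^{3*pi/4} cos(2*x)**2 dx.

3*pi/8

Use the identity cos^2(2*x) = (1 + cos(4*x))/2.
An antiderivative is F(x) = x/2 + sin(4*x)/8.
Then F(3*pi/4) - F(0) = (3*pi/8) - (0) = 3*pi/8.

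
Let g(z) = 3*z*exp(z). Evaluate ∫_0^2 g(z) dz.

Integrate by parts once (u = z, dv = 3*exp(z) dz).
An antiderivative is F(z) = (3*z - 3)*exp(z).
Then F(2) - F(0) = (3*exp(2)) - (-3) = 3 + 3*exp(2).

3 + 3*exp(2)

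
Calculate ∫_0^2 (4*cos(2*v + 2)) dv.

-2*sin(2) + 2*sin(6)

Let u = 2*v + 2, so du = 2 dv. When v = 0, u = 2; when v = 2, u = 6.
The integral becomes 2·∫ cos(u) du from 2 to 6, with antiderivative 2*sin(u).
Back in v: F(v) = 2*sin(2*v + 2).
Then F(2) - F(0) = (2*sin(6)) - (2*sin(2)) = -2*sin(2) + 2*sin(6).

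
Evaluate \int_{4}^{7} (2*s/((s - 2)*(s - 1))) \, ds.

Factor the denominator: s**2 - 3*s + 2 = (s - 1)(s - 2).
Partial fractions: 2*s/((s - 2)*(s - 1)) = -2/(s - 1) + 4/(s - 2).
An antiderivative is F(s) = 4*log(s - 2) - 2*log(s - 1).
Then F(7) - F(4) = (-2*log(3) - 2*log(2) + 4*log(5)) - (log(16/9)) = -6*log(2) + 4*log(5).

-6*log(2) + 4*log(5)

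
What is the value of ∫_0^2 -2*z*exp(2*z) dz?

-3*exp(4)/2 - 1/2

Integrate by parts once (u = z, dv = -2*exp(2*z) dz).
An antiderivative is F(z) = (-2*z + 1)*exp(2*z)/2.
Then F(2) - F(0) = (-3*exp(4)/2) - (1/2) = -3*exp(4)/2 - 1/2.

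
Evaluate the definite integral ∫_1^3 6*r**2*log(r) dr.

-52/3 + 54*log(3)

Integrate by parts once (u = ln r, dv = 6*r**2 dr).
An antiderivative is F(r) = 2*r**3*(3*log(r) - 1)/3.
Then F(3) - F(1) = (-18 + 54*log(3)) - (-2/3) = -52/3 + 54*log(3).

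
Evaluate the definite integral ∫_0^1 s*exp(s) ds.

1

Integrate by parts once (u = s, dv = exp(s) ds).
An antiderivative is F(s) = (s - 1)*exp(s).
Then F(1) - F(0) = (0) - (-1) = 1.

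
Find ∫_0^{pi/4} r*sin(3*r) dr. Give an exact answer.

sqrt(2)*(4 + 3*pi)/72

Integrate by parts once (u = r, dv = sin(3*r) dr).
An antiderivative is F(r) = -r*cos(3*r)/3 + sin(3*r)/9.
Then F(pi/4) - F(0) = (sqrt(2)*(4 + 3*pi)/72) - (0) = sqrt(2)*(4 + 3*pi)/72.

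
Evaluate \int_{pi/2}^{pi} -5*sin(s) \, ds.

An antiderivative is F(s) = 5*cos(s).
Then F(pi) - F(pi/2) = (-5) - (0) = -5.

-5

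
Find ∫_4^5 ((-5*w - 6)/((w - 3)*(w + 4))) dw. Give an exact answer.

log(8/81)

Factor the denominator: w**2 + w - 12 = (w + 4)(w - 3).
Partial fractions: (-5*w - 6)/((w - 3)*(w + 4)) = -2/(w + 4) - 3/(w - 3).
An antiderivative is F(w) = -3*log(w - 3) - 2*log(w + 4).
Then F(5) - F(4) = (-4*log(3) - 3*log(2)) - (-log(64)) = log(8/81).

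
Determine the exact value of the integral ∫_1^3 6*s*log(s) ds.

Integrate by parts once (u = ln s, dv = 6*s ds).
An antiderivative is F(s) = 3*s**2*(2*log(s) - 1)/2.
Then F(3) - F(1) = (-27/2 + 27*log(3)) - (-3/2) = -12 + 27*log(3).

-12 + 27*log(3)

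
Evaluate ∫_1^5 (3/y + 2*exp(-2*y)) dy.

An antiderivative is F(y) = 3*log(y) - exp(-2*y).
Then F(5) - F(1) = (-exp(-10) + 3*log(5)) - (-exp(-2)) = -exp(-10) + exp(-2) + 3*log(5).

-exp(-10) + exp(-2) + 3*log(5)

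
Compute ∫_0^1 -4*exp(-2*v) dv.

An antiderivative is F(v) = 2*exp(-2*v).
Then F(1) - F(0) = (2*exp(-2)) - (2) = -2 + 2*exp(-2).

-2 + 2*exp(-2)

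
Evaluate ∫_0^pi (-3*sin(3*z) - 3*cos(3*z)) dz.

-2

An antiderivative is F(z) = -sin(3*z) + cos(3*z).
Then F(pi) - F(0) = (-1) - (1) = -2.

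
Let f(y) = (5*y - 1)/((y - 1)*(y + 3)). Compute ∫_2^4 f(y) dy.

-4*log(5) + log(3) + 4*log(7)

Factor the denominator: y**2 + 2*y - 3 = (y + 3)(y - 1).
Partial fractions: (5*y - 1)/((y - 1)*(y + 3)) = 4/(y + 3) + 1/(y - 1).
An antiderivative is F(y) = log(y - 1) + 4*log(y + 3).
Then F(4) - F(2) = (log(3) + 4*log(7)) - (4*log(5)) = -4*log(5) + log(3) + 4*log(7).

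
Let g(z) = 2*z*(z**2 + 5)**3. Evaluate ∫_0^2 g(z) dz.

1484

Let u = z**2 + 5, so du = 2*z dz. When z = 0, u = 5; when z = 2, u = 9.
The integral becomes ∫ u**3 du from 5 to 9, with antiderivative u**4/4.
Back in z: F(z) = (z**2 + 5)**4/4.
Then F(2) - F(0) = (6561/4) - (625/4) = 1484.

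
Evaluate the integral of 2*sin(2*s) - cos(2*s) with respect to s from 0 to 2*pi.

An antiderivative is F(s) = -sin(2*s)/2 - cos(2*s).
Then F(2*pi) - F(0) = (-1) - (-1) = 0.

0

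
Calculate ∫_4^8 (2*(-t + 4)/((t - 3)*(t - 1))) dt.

Factor the denominator: t**2 - 4*t + 3 = (t - 1)(t - 3).
Partial fractions: 2*(-t + 4)/((t - 3)*(t - 1)) = -3/(t - 1) + 1/(t - 3).
An antiderivative is F(t) = log(t - 3) - 3*log(t - 1).
Then F(8) - F(4) = (-3*log(7) + log(5)) - (-log(27)) = -3*log(7) + log(5) + 3*log(3).

-3*log(7) + log(5) + 3*log(3)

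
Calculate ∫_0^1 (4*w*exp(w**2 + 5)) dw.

Let u = w**2 + 5, so du = 2*w dw. When w = 0, u = 5; when w = 1, u = 6.
The integral becomes 2·∫ exp(u) du from 5 to 6, with antiderivative 2*exp(u).
Back in w: F(w) = 2*exp(w**2 + 5).
Then F(1) - F(0) = (2*exp(6)) - (2*exp(5)) = -2*(1 - exp(1))*exp(5).

-2*(1 - exp(1))*exp(5)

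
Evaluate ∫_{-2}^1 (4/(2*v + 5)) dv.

log(49)

An antiderivative is F(v) = 2*log(2*v + 5).
Then F(1) - F(-2) = (log(49)) - (0) = log(49).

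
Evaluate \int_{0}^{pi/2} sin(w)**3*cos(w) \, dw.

1/4

Let u = sin(w), so du = cos(w) dw. When w = 0, u = 0; when w = pi/2, u = 1.
The integral becomes ∫ u**3 du from 0 to 1, with antiderivative u**4/4.
Back in w: F(w) = sin(w)**4/4.
Then F(pi/2) - F(0) = (1/4) - (0) = 1/4.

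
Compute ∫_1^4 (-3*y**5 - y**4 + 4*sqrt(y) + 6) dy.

-66463/30

By the power rule, an antiderivative is F(y) = -y**6/2 - y**5/5 + 8*y**(3/2)/3 + 6*y.
Then F(4) - F(1) = (-33112/15) - (239/30) = -66463/30.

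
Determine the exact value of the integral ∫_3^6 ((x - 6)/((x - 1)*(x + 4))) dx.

log(40/49)

Factor the denominator: x**2 + 3*x - 4 = (x + 4)(x - 1).
Partial fractions: (x - 6)/((x - 1)*(x + 4)) = 2/(x + 4) - 1/(x - 1).
An antiderivative is F(x) = -log(x - 1) + 2*log(x + 4).
Then F(6) - F(3) = (log(20)) - (log(49/2)) = log(40/49).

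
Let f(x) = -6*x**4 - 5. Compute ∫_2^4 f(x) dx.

By the power rule, an antiderivative is F(x) = -6*x**5/5 - 5*x.
Then F(4) - F(2) = (-6244/5) - (-242/5) = -6002/5.

-6002/5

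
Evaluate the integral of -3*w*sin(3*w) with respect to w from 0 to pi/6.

-1/3

Integrate by parts once (u = w, dv = -3*sin(3*w) dw).
An antiderivative is F(w) = w*cos(3*w) - sin(3*w)/3.
Then F(pi/6) - F(0) = (-1/3) - (0) = -1/3.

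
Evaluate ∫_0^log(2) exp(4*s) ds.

15/4

Let u = exp(s), so du = exp(s) ds. When s = 0, u = 1; when s = log(2), u = 2.
The integral becomes ∫ u**3 du from 1 to 2, with antiderivative u**4/4.
Back in s: F(s) = exp(4*s)/4.
Then F(log(2)) - F(0) = (4) - (1/4) = 15/4.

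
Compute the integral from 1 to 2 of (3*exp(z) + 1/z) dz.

An antiderivative is F(z) = 3*exp(z) + log(z).
Then F(2) - F(1) = (log(2) + 3*exp(2)) - (3*exp(1)) = -3*exp(1) + log(2) + 3*exp(2).

-3*exp(1) + log(2) + 3*exp(2)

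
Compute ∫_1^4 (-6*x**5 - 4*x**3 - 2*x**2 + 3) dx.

-4383

By the power rule, an antiderivative is F(x) = -x**6 - x**4 - 2*x**3/3 + 3*x.
Then F(4) - F(1) = (-13148/3) - (1/3) = -4383.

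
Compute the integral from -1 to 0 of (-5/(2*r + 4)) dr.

An antiderivative is F(r) = -5*log(2*r + 4)/2.
Then F(0) - F(-1) = (-log(32)) - (-5*log(2)/2) = -5*log(2)/2.

-5*log(2)/2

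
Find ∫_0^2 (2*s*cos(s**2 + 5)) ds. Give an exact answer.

Let u = s**2 + 5, so du = 2*s ds. When s = 0, u = 5; when s = 2, u = 9.
The integral becomes ∫ cos(u) du from 5 to 9, with antiderivative sin(u).
Back in s: F(s) = sin(s**2 + 5).
Then F(2) - F(0) = (sin(9)) - (sin(5)) = sin(9) - sin(5).

sin(9) - sin(5)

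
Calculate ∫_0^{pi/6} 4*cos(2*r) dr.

An antiderivative is F(r) = 2*sin(2*r).
Then F(pi/6) - F(0) = (sqrt(3)) - (0) = sqrt(3).

sqrt(3)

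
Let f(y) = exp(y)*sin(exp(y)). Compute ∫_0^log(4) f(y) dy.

cos(1) - cos(4)

Let u = exp(y), so du = exp(y) dy. When y = 0, u = 1; when y = log(4), u = 4.
The integral becomes ∫ sin(u) du from 1 to 4, with antiderivative -cos(u).
Back in y: F(y) = -cos(exp(y)).
Then F(log(4)) - F(0) = (-cos(4)) - (-cos(1)) = cos(1) - cos(4).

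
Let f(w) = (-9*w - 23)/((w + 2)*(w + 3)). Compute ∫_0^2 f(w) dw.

-4*log(5) - 5*log(2) + 4*log(3)

Factor the denominator: w**2 + 5*w + 6 = (w + 3)(w + 2).
Partial fractions: (-9*w - 23)/((w + 2)*(w + 3)) = -4/(w + 3) - 5/(w + 2).
An antiderivative is F(w) = -5*log(w + 2) - 4*log(w + 3).
Then F(2) - F(0) = (-10*log(2) - 4*log(5)) - (-4*log(3) - 5*log(2)) = -4*log(5) - 5*log(2) + 4*log(3).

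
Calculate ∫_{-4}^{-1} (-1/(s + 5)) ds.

-log(4)

An antiderivative is F(s) = -log(s + 5).
Then F(-1) - F(-4) = (-log(4)) - (0) = -log(4).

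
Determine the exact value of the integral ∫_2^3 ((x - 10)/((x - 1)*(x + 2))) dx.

Factor the denominator: x**2 + x - 2 = (x + 2)(x - 1).
Partial fractions: (x - 10)/((x - 1)*(x + 2)) = 4/(x + 2) - 3/(x - 1).
An antiderivative is F(x) = -3*log(x - 1) + 4*log(x + 2).
Then F(3) - F(2) = (-3*log(2) + 4*log(5)) - (8*log(2)) = -11*log(2) + 4*log(5).

-11*log(2) + 4*log(5)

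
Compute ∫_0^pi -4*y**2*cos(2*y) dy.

Integrate by parts twice (u = y^2, dv = -4*cos(2*y) dy).
An antiderivative is F(y) = -2*y**2*sin(2*y) - 2*y*cos(2*y) + sin(2*y).
Then F(pi) - F(0) = (-2*pi) - (0) = -2*pi.

-2*pi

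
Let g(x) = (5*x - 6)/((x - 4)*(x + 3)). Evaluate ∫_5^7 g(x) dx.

Factor the denominator: x**2 - x - 12 = (x + 3)(x - 4).
Partial fractions: (5*x - 6)/((x - 4)*(x + 3)) = 3/(x + 3) + 2/(x - 4).
An antiderivative is F(x) = 2*log(x - 4) + 3*log(x + 3).
Then F(7) - F(5) = (3*log(2) + 2*log(3) + 3*log(5)) - (9*log(2)) = -6*log(2) + 2*log(3) + 3*log(5).

-6*log(2) + 2*log(3) + 3*log(5)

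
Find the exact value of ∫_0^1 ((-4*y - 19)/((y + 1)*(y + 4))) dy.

Factor the denominator: y**2 + 5*y + 4 = (y + 4)(y + 1).
Partial fractions: (-4*y - 19)/((y + 1)*(y + 4)) = 1/(y + 4) - 5/(y + 1).
An antiderivative is F(y) = -5*log(y + 1) + log(y + 4).
Then F(1) - F(0) = (log(5/32)) - (log(4)) = -7*log(2) + log(5).

-7*log(2) + log(5)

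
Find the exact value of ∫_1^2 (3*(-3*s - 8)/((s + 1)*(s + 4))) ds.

-9*log(3) + log(2) + 4*log(5)

Factor the denominator: s**2 + 5*s + 4 = (s + 4)(s + 1).
Partial fractions: 3*(-3*s - 8)/((s + 1)*(s + 4)) = -4/(s + 4) - 5/(s + 1).
An antiderivative is F(s) = -5*log(s + 1) - 4*log(s + 4).
Then F(2) - F(1) = (-9*log(3) - 4*log(2)) - (-4*log(5) - 5*log(2)) = -9*log(3) + log(2) + 4*log(5).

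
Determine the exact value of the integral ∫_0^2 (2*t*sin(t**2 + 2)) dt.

Let u = t**2 + 2, so du = 2*t dt. When t = 0, u = 2; when t = 2, u = 6.
The integral becomes ∫ sin(u) du from 2 to 6, with antiderivative -cos(u).
Back in t: F(t) = -cos(t**2 + 2).
Then F(2) - F(0) = (-cos(6)) - (-cos(2)) = -cos(6) + cos(2).

-cos(6) + cos(2)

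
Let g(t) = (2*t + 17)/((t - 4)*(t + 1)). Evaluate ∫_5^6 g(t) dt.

Factor the denominator: t**2 - 3*t - 4 = (t + 1)(t - 4).
Partial fractions: (2*t + 17)/((t - 4)*(t + 1)) = -3/(t + 1) + 5/(t - 4).
An antiderivative is F(t) = 5*log(t - 4) - 3*log(t + 1).
Then F(6) - F(5) = (-3*log(7) + 5*log(2)) - (-3*log(3) - 3*log(2)) = -3*log(7) + 3*log(3) + 8*log(2).

-3*log(7) + 3*log(3) + 8*log(2)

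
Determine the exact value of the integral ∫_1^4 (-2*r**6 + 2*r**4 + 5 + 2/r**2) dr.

By the power rule, an antiderivative is F(r) = -2*r**7/7 + 2*r**5/5 + 5*r - 2/r.
Then F(4) - F(1) = (-297643/70) - (109/35) = -297861/70.

-297861/70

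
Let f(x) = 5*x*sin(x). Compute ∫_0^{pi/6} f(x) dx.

Integrate by parts once (u = x, dv = 5*sin(x) dx).
An antiderivative is F(x) = -5*x*cos(x) + 5*sin(x).
Then F(pi/6) - F(0) = (-5*sqrt(3)*pi/12 + 5/2) - (0) = -5*sqrt(3)*pi/12 + 5/2.

-5*sqrt(3)*pi/12 + 5/2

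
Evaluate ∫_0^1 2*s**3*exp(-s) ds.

12 - 32*exp(-1)

Integrate by parts 3 times (u = s^3, dv = 2*exp(-s) ds).
An antiderivative is F(s) = (-2*s**3 - 6*s**2 - 12*s - 12)*exp(-s).
Then F(1) - F(0) = (-32*exp(-1)) - (-12) = 12 - 32*exp(-1).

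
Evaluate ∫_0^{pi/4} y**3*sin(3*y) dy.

sqrt(2)*(-96*pi - 128 + 9*pi**3 + 36*pi**2)/3456

Integrate by parts 3 times (u = y^3, dv = sin(3*y) dy).
An antiderivative is F(y) = -y**3*cos(3*y)/3 + y**2*sin(3*y)/3 + 2*y*cos(3*y)/9 - 2*sin(3*y)/27.
Then F(pi/4) - F(0) = (sqrt(2)*(-96*pi - 128 + 9*pi**3 + 36*pi**2)/3456) - (0) = sqrt(2)*(-96*pi - 128 + 9*pi**3 + 36*pi**2)/3456.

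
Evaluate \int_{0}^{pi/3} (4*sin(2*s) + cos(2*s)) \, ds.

sqrt(3)/4 + 3

An antiderivative is F(s) = sin(2*s)/2 - 2*cos(2*s).
Then F(pi/3) - F(0) = (sqrt(3)/4 + 1) - (-2) = sqrt(3)/4 + 3.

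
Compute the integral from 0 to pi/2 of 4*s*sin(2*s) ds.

pi

Integrate by parts once (u = s, dv = 4*sin(2*s) ds).
An antiderivative is F(s) = -2*s*cos(2*s) + sin(2*s).
Then F(pi/2) - F(0) = (pi) - (0) = pi.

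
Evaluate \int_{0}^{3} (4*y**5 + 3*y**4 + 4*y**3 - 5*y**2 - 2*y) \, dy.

By the power rule, an antiderivative is F(y) = 2*y**6/3 + 3*y**5/5 + y**4 - 5*y**3/3 - y**2.
Then F(3) - F(0) = (3294/5) - (0) = 3294/5.

3294/5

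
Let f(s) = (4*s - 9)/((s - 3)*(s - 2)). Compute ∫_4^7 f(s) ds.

log(5) + 5*log(2)

Factor the denominator: s**2 - 5*s + 6 = (s - 2)(s - 3).
Partial fractions: (4*s - 9)/((s - 3)*(s - 2)) = 1/(s - 2) + 3/(s - 3).
An antiderivative is F(s) = 3*log(s - 3) + log(s - 2).
Then F(7) - F(4) = (log(5) + 6*log(2)) - (log(2)) = log(5) + 5*log(2).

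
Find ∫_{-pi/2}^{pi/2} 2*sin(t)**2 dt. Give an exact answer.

pi

Use the identity sin^2(t) = (1 - cos(2*t))/2.
An antiderivative is F(t) = t - sin(2*t)/2.
Then F(pi/2) - F(-pi/2) = (pi/2) - (-pi/2) = pi.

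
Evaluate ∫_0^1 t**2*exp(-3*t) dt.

Integrate by parts twice (u = t^2, dv = exp(-3*t) dt).
An antiderivative is F(t) = (-9*t**2 - 6*t - 2)*exp(-3*t)/27.
Then F(1) - F(0) = (-17*exp(-3)/27) - (-2/27) = 2/27 - 17*exp(-3)/27.

2/27 - 17*exp(-3)/27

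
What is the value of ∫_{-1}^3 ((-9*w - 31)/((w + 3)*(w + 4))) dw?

-5*log(7) + log(3)

Factor the denominator: w**2 + 7*w + 12 = (w + 4)(w + 3).
Partial fractions: (-9*w - 31)/((w + 3)*(w + 4)) = -5/(w + 4) - 4/(w + 3).
An antiderivative is F(w) = -4*log(w + 3) - 5*log(w + 4).
Then F(3) - F(-1) = (-5*log(7) - 4*log(3) - 4*log(2)) - (-5*log(3) - 4*log(2)) = -5*log(7) + log(3).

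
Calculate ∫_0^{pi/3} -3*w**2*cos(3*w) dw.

2*pi/9

Integrate by parts twice (u = w^2, dv = -3*cos(3*w) dw).
An antiderivative is F(w) = -w**2*sin(3*w) - 2*w*cos(3*w)/3 + 2*sin(3*w)/9.
Then F(pi/3) - F(0) = (2*pi/9) - (0) = 2*pi/9.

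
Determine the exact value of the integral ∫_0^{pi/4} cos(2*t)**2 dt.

pi/8

Use the identity cos^2(2*t) = (1 + cos(4*t))/2.
An antiderivative is F(t) = t/2 + sin(4*t)/8.
Then F(pi/4) - F(0) = (pi/8) - (0) = pi/8.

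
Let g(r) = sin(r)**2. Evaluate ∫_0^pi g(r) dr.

Use the identity sin^2(r) = (1 - cos(2*r))/2.
An antiderivative is F(r) = r/2 - sin(2*r)/4.
Then F(pi) - F(0) = (pi/2) - (0) = pi/2.

pi/2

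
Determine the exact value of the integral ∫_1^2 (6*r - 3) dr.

By the power rule, an antiderivative is F(r) = 3*r**2 - 3*r.
Then F(2) - F(1) = (6) - (0) = 6.

6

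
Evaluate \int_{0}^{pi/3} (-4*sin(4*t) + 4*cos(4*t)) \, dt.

An antiderivative is F(t) = sin(4*t) + cos(4*t).
Then F(pi/3) - F(0) = (-sqrt(3)/2 - 1/2) - (1) = -3/2 - sqrt(3)/2.

-3/2 - sqrt(3)/2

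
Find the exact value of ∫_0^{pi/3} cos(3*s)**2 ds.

Use the identity cos^2(3*s) = (1 + cos(6*s))/2.
An antiderivative is F(s) = s/2 + sin(6*s)/12.
Then F(pi/3) - F(0) = (pi/6) - (0) = pi/6.

pi/6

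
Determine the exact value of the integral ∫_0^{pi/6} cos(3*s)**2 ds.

Use the identity cos^2(3*s) = (1 + cos(6*s))/2.
An antiderivative is F(s) = s/2 + sin(6*s)/12.
Then F(pi/6) - F(0) = (pi/12) - (0) = pi/12.

pi/12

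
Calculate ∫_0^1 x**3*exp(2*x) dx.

3/8 + exp(2)/8

Integrate by parts 3 times (u = x^3, dv = exp(2*x) dx).
An antiderivative is F(x) = (4*x**3 - 6*x**2 + 6*x - 3)*exp(2*x)/8.
Then F(1) - F(0) = (exp(2)/8) - (-3/8) = 3/8 + exp(2)/8.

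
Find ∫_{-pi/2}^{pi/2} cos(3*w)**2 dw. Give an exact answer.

Use the identity cos^2(3*w) = (1 + cos(6*w))/2.
An antiderivative is F(w) = w/2 + sin(6*w)/12.
Then F(pi/2) - F(-pi/2) = (pi/4) - (-pi/4) = pi/2.

pi/2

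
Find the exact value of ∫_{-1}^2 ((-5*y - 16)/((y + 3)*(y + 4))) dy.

Factor the denominator: y**2 + 7*y + 12 = (y + 4)(y + 3).
Partial fractions: (-5*y - 16)/((y + 3)*(y + 4)) = -4/(y + 4) - 1/(y + 3).
An antiderivative is F(y) = -log(y + 3) - 4*log(y + 4).
Then F(2) - F(-1) = (-4*log(3) - 4*log(2) - log(5)) - (-4*log(3) - log(2)) = -log(40).

-log(40)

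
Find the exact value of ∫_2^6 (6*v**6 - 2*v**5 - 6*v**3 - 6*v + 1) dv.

4668148/21

By the power rule, an antiderivative is F(v) = 6*v**7/7 - v**6/3 - 3*v**4/2 - 3*v**2 + v.
Then F(6) - F(2) = (1556430/7) - (1142/21) = 4668148/21.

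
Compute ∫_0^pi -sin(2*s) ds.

An antiderivative is F(s) = cos(2*s)/2.
Then F(pi) - F(0) = (1/2) - (1/2) = 0.

0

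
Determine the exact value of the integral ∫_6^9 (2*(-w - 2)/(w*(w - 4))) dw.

-3*log(5) + log(3) + 2*log(2)

Factor the denominator: w**2 - 4*w = w(w - 4).
Partial fractions: 2*(-w - 2)/(w*(w - 4)) = 1/w - 3/(w - 4).
An antiderivative is F(w) = log(w) - 3*log(w - 4).
Then F(9) - F(6) = (-3*log(5) + 2*log(3)) - (log(3/4)) = -3*log(5) + log(3) + 2*log(2).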